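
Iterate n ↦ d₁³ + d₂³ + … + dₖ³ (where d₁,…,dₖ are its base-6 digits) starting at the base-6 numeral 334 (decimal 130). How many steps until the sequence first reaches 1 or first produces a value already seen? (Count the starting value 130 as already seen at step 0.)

8

130 = (3,3,4)_6 → 118
118 = (3,1,4)_6 → 92
92 = (2,3,2)_6 → 43
43 = (1,1,1)_6 → 3
3 = (3)_6 → 27
27 = (4,3)_6 → 91
91 = (2,3,1)_6 → 36
36 = (1,0,0)_6 → 1  — reached 1.
That took 8 steps.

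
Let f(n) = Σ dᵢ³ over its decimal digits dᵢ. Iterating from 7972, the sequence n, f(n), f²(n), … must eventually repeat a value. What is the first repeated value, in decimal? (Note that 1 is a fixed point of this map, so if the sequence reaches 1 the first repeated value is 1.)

1

7972 → 7³ + 9³ + 7³ + 2³ = 343 + 729 + 343 + 8 = 1423
1423 → 1³ + 4³ + 2³ + 3³ = 1 + 64 + 8 + 27 = 100
100 → 1³ + 0³ + 0³ = 1 + 0 + 0 = 1  — reached the fixed point 1.
1 → 1, so 1 is the first repeated value.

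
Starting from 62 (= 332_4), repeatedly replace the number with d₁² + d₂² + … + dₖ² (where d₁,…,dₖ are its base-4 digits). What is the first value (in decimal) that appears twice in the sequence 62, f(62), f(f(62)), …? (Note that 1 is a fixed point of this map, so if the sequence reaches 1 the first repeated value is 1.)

62 = (3,3,2)_4 → 3² + 3² + 2² = 22
22 = (1,1,2)_4 → 1² + 1² + 2² = 6
6 = (1,2)_4 → 1² + 2² = 5
5 = (1,1)_4 → 1² + 1² = 2
2 = (2)_4 → 2² = 4
4 = (1,0)_4 → 1² + 0² = 1  — reached the fixed point 1.
1 → 1, so 1 is the first repeated value.

1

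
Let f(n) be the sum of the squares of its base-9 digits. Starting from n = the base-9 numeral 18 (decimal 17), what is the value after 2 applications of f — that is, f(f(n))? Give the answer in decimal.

53

17 = (1,8)_9 → 1² + 8² = 65
65 = (7,2)_9 → 7² + 2² = 53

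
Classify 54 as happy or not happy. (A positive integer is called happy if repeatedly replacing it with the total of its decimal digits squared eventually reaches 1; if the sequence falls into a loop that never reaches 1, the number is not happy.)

54 → 41
41 → 17
17 → 50
50 → 25
25 → 29
29 → 85
85 → 89
89 → 145
145 → 42
42 → 20
20 → 4
4 → 16
16 → 37
37 → 58
58 → 89  — 89 already seen; the sequence cycles without reaching 1.

not happy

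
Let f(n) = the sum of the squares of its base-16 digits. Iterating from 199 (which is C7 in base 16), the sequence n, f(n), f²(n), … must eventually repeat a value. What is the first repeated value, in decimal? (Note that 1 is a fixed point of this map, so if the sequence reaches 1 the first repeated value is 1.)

169

199 = (12,7)_16 → 12² + 7² = 144 + 49 = 193
193 = (12,1)_16 → 12² + 1² = 144 + 1 = 145
145 = (9,1)_16 → 9² + 1² = 81 + 1 = 82
82 = (5,2)_16 → 5² + 2² = 25 + 4 = 29
29 = (1,13)_16 → 1² + 13² = 1 + 169 = 170
170 = (10,10)_16 → 10² + 10² = 100 + 100 = 200
200 = (12,8)_16 → 12² + 8² = 144 + 64 = 208
208 = (13,0)_16 → 13² + 0² = 169 + 0 = 169
169 = (10,9)_16 → 10² + 9² = 100 + 81 = 181
181 = (11,5)_16 → 11² + 5² = 121 + 25 = 146
146 = (9,2)_16 → 9² + 2² = 81 + 4 = 85
85 = (5,5)_16 → 5² + 5² = 25 + 25 = 50
50 = (3,2)_16 → 3² + 2² = 9 + 4 = 13
13 = (13)_16 → 13² = 169  — 169 already appeared earlier.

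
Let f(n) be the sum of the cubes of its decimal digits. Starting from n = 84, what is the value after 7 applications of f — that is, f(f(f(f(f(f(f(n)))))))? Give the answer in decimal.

84 → 8³ + 4³ = 512 + 64 = 576
576 → 5³ + 7³ + 6³ = 125 + 343 + 216 = 684
684 → 6³ + 8³ + 4³ = 216 + 512 + 64 = 792
792 → 7³ + 9³ + 2³ = 343 + 729 + 8 = 1080
1080 → 1³ + 0³ + 8³ + 0³ = 1 + 0 + 512 + 0 = 513
513 → 5³ + 1³ + 3³ = 125 + 1 + 27 = 153
153 → 1³ + 5³ + 3³ = 1 + 125 + 27 = 153

153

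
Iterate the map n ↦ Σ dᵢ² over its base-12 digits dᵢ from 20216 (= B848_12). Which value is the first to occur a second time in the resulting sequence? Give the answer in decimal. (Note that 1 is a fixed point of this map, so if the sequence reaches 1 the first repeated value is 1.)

100

20216 = (11,8,4,8)_12 → 11² + 8² + 4² + 8² = 265
265 = (1,10,1)_12 → 1² + 10² + 1² = 102
102 = (8,6)_12 → 8² + 6² = 100
100 = (8,4)_12 → 8² + 4² = 80
80 = (6,8)_12 → 6² + 8² = 100  — 100 already appeared earlier.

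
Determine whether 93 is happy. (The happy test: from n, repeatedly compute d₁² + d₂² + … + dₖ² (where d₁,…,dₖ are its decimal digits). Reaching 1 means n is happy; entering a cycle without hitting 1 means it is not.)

93 → 90
90 → 81
81 → 65
65 → 61
61 → 37
37 → 58
58 → 89
89 → 145
145 → 42
42 → 20
20 → 4
4 → 16
16 → 37  — 37 already seen; the sequence cycles without reaching 1.

not happy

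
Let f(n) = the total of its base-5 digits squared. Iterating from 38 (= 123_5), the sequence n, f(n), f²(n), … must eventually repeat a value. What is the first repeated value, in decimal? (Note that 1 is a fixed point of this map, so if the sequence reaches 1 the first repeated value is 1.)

16

38 = (1,2,3)_5 → 1² + 2² + 3² = 1 + 4 + 9 = 14
14 = (2,4)_5 → 2² + 4² = 4 + 16 = 20
20 = (4,0)_5 → 4² + 0² = 16 + 0 = 16
16 = (3,1)_5 → 3² + 1² = 9 + 1 = 10
10 = (2,0)_5 → 2² + 0² = 4 + 0 = 4
4 = (4)_5 → 4² = 16  — 16 already appeared earlier.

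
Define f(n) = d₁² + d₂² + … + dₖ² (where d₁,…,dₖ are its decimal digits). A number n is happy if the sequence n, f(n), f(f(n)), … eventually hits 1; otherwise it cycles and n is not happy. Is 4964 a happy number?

not happy

4964 → 149
149 → 98
98 → 145
145 → 42
42 → 20
20 → 4
4 → 16
16 → 37
37 → 58
58 → 89
89 → 145  — 145 already seen; the sequence cycles without reaching 1.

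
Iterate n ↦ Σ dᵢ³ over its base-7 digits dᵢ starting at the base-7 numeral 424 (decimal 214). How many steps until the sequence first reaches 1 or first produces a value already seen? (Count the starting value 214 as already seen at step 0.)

214 = (4,2,4)_7 → 136
136 = (2,5,3)_7 → 160
160 = (3,1,6)_7 → 244
244 = (4,6,6)_7 → 496
496 = (1,3,0,6)_7 → 244  — 244 repeats.
That took 5 steps.

5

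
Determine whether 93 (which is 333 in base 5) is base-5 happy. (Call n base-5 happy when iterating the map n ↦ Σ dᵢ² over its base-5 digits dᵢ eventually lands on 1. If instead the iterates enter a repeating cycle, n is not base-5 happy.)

base-5 happy

93 = (3,3,3)_5 → 3² + 3² + 3² = 27
27 = (1,0,2)_5 → 1² + 0² + 2² = 5
5 = (1,0)_5 → 1² + 0² = 1  — reached 1.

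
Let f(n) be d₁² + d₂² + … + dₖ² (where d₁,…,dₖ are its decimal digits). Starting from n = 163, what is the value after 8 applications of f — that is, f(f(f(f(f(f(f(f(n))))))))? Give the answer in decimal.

163 → 1² + 6² + 3² = 46
46 → 4² + 6² = 52
52 → 5² + 2² = 29
29 → 2² + 9² = 85
85 → 8² + 5² = 89
89 → 8² + 9² = 145
145 → 1² + 4² + 5² = 42
42 → 4² + 2² = 20

20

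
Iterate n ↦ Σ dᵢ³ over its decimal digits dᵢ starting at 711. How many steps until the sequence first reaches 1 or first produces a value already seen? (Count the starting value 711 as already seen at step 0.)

711 → 7³ + 1³ + 1³ = 343 + 1 + 1 = 345
345 → 3³ + 4³ + 5³ = 27 + 64 + 125 = 216
216 → 2³ + 1³ + 6³ = 8 + 1 + 216 = 225
225 → 2³ + 2³ + 5³ = 8 + 8 + 125 = 141
141 → 1³ + 4³ + 1³ = 1 + 64 + 1 = 66
66 → 6³ + 6³ = 216 + 216 = 432
432 → 4³ + 3³ + 2³ = 64 + 27 + 8 = 99
99 → 9³ + 9³ = 729 + 729 = 1458
1458 → 1³ + 4³ + 5³ + 8³ = 1 + 64 + 125 + 512 = 702
702 → 7³ + 0³ + 2³ = 343 + 0 + 8 = 351
351 → 3³ + 5³ + 1³ = 27 + 125 + 1 = 153
153 → 1³ + 5³ + 3³ = 1 + 125 + 27 = 153  — 153 repeats.
That took 12 steps.

12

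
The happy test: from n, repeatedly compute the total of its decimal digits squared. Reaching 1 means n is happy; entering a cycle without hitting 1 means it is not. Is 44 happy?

happy

44 → 4² + 4² = 32
32 → 3² + 2² = 13
13 → 1² + 3² = 10
10 → 1² + 0² = 1  — reached 1.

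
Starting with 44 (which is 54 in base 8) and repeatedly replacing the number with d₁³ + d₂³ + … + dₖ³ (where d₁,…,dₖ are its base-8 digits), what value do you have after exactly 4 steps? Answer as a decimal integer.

440

44 = (5,4)_8 → 5³ + 4³ = 189
189 = (2,7,5)_8 → 2³ + 7³ + 5³ = 476
476 = (7,3,4)_8 → 7³ + 3³ + 4³ = 434
434 = (6,6,2)_8 → 6³ + 6³ + 2³ = 440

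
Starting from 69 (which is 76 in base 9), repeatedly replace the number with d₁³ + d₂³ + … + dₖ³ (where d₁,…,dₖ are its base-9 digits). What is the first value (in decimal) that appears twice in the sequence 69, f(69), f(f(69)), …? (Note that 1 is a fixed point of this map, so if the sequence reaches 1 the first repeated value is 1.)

69 = (7,6)_9 → 7³ + 6³ = 343 + 216 = 559
559 = (6,8,1)_9 → 6³ + 8³ + 1³ = 216 + 512 + 1 = 729
729 = (1,0,0,0)_9 → 1³ + 0³ + 0³ + 0³ = 1 + 0 + 0 + 0 = 1  — reached the fixed point 1.
1 → 1, so 1 is the first repeated value.

1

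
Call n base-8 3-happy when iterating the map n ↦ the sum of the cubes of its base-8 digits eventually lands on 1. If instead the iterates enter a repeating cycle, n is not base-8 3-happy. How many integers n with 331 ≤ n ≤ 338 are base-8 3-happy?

1

331: 331 → 153 → 36 → 128 → 8 → 1  (reaches 1)
332: 332 → 190 → 567 → 560 → 217 → 55 → 559 → 469 → 476 → 434 → 440 → 559  (repeats 559)
333: 333 → 251 → 397 → 342 → 349 → 277 → 197 → 152 → 35 → 91 → 55 → 559 → 469 → 476 → 434 → 440 → 559  (repeats 559)
334: 334 → 342 → 349 → 277 → 197 → 152 → 35 → 91 → 55 → 559 → 469 → 476 → 434 → 440 → 559  (repeats 559)
335: 335 → 469 → 476 → 434 → 440 → 559 → 469  (repeats 469)
336: 336 → 133 → 133  (repeats 133)
337: 337 → 134 → 224 → 91 → 55 → 559 → 469 → 476 → 434 → 440 → 559  (repeats 559)
338: 338 → 141 → 134 → 224 → 91 → 55 → 559 → 469 → 476 → 434 → 440 → 559  (repeats 559)
base-8 3-happy: 331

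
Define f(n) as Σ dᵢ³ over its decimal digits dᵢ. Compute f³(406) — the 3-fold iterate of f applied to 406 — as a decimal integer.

406 → 4³ + 0³ + 6³ = 280
280 → 2³ + 8³ + 0³ = 520
520 → 5³ + 2³ + 0³ = 133

133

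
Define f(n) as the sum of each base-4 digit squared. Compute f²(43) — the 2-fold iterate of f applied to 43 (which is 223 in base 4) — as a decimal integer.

2

43 = (2,2,3)_4 → 2² + 2² + 3² = 4 + 4 + 9 = 17
17 = (1,0,1)_4 → 1² + 0² + 1² = 1 + 0 + 1 = 2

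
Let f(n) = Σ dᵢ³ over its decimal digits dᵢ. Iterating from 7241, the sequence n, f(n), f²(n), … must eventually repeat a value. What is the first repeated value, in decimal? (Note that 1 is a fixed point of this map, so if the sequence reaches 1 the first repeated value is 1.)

7241 → 7³ + 2³ + 4³ + 1³ = 343 + 8 + 64 + 1 = 416
416 → 4³ + 1³ + 6³ = 64 + 1 + 216 = 281
281 → 2³ + 8³ + 1³ = 8 + 512 + 1 = 521
521 → 5³ + 2³ + 1³ = 125 + 8 + 1 = 134
134 → 1³ + 3³ + 4³ = 1 + 27 + 64 = 92
92 → 9³ + 2³ = 729 + 8 = 737
737 → 7³ + 3³ + 7³ = 343 + 27 + 343 = 713
713 → 7³ + 1³ + 3³ = 343 + 1 + 27 = 371
371 → 3³ + 7³ + 1³ = 27 + 343 + 1 = 371  — 371 already appeared earlier.

371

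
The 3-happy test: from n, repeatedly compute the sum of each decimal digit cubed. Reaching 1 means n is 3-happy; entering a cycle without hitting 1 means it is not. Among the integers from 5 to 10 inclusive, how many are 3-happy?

1

5: 5 → 125 → 134 → 92 → 737 → 713 → 371 → 371  — not 3-happy
6: 6 → 216 → 225 → 141 → 66 → 432 → 99 → 1458 → 702 → 351 → 153 → 153  — not 3-happy
7: 7 → 343 → 118 → 514 → 190 → 730 → 370 → 370  — not 3-happy
8: 8 → 512 → 134 → 92 → 737 → 713 → 371 → 371  — not 3-happy
9: 9 → 729 → 1080 → 513 → 153 → 153  — not 3-happy
10: 10 → 1  — 3-happy
3-happy: 10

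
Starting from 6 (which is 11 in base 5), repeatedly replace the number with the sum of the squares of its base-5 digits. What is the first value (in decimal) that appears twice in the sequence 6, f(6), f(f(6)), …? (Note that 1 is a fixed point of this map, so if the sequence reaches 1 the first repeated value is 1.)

4

6 = (1,1)_5 → 1² + 1² = 1 + 1 = 2
2 = (2)_5 → 2² = 4
4 = (4)_5 → 4² = 16
16 = (3,1)_5 → 3² + 1² = 9 + 1 = 10
10 = (2,0)_5 → 2² + 0² = 4 + 0 = 4  — 4 already appeared earlier.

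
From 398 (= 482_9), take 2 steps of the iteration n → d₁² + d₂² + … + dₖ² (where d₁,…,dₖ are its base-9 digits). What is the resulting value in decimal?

10

398 = (4,8,2)_9 → 4² + 8² + 2² = 84
84 = (1,0,3)_9 → 1² + 0² + 3² = 10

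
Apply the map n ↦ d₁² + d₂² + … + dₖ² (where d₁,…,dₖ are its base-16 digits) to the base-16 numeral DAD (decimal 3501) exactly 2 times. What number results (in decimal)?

158

3501 = (13,10,13)_16 → 13² + 10² + 13² = 438
438 = (1,11,6)_16 → 1² + 11² + 6² = 158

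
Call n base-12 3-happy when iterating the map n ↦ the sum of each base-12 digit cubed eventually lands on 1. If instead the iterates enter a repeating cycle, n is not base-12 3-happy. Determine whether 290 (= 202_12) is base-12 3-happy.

base-12 3-happy

290 = (2,0,2)_12 → 2³ + 0³ + 2³ = 16
16 = (1,4)_12 → 1³ + 4³ = 65
65 = (5,5)_12 → 5³ + 5³ = 250
250 = (1,8,10)_12 → 1³ + 8³ + 10³ = 1513
1513 = (10,6,1)_12 → 10³ + 6³ + 1³ = 1217
1217 = (8,5,5)_12 → 8³ + 5³ + 5³ = 762
762 = (5,3,6)_12 → 5³ + 3³ + 6³ = 368
368 = (2,6,8)_12 → 2³ + 6³ + 8³ = 736
736 = (5,1,4)_12 → 5³ + 1³ + 4³ = 190
190 = (1,3,10)_12 → 1³ + 3³ + 10³ = 1028
1028 = (7,1,8)_12 → 7³ + 1³ + 8³ = 856
856 = (5,11,4)_12 → 5³ + 11³ + 4³ = 1520
1520 = (10,6,8)_12 → 10³ + 6³ + 8³ = 1728
1728 = (1,0,0,0)_12 → 1³ + 0³ + 0³ + 0³ = 1  — reached 1.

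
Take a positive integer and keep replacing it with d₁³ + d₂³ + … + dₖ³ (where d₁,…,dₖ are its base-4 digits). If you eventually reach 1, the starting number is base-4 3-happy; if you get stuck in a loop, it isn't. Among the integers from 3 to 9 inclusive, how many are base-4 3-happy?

3: 3 → 27 → 36 → 9 → 9  — not base-4 3-happy
4: 4 → 1  — base-4 3-happy
5: 5 → 2 → 8 → 8  — not base-4 3-happy
6: 6 → 9 → 9  — not base-4 3-happy
7: 7 → 28 → 28  — not base-4 3-happy
8: 8 → 8  — not base-4 3-happy
9: 9 → 9  — not base-4 3-happy
base-4 3-happy: 4

1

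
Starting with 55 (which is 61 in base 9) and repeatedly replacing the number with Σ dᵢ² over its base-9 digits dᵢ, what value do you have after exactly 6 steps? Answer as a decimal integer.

65

55 = (6,1)_9 → 6² + 1² = 36 + 1 = 37
37 = (4,1)_9 → 4² + 1² = 16 + 1 = 17
17 = (1,8)_9 → 1² + 8² = 1 + 64 = 65
65 = (7,2)_9 → 7² + 2² = 49 + 4 = 53
53 = (5,8)_9 → 5² + 8² = 25 + 64 = 89
89 = (1,0,8)_9 → 1² + 0² + 8² = 1 + 0 + 64 = 65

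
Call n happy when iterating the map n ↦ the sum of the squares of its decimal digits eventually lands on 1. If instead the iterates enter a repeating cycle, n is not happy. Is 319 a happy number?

319 → 3² + 1² + 9² = 9 + 1 + 81 = 91
91 → 9² + 1² = 81 + 1 = 82
82 → 8² + 2² = 64 + 4 = 68
68 → 6² + 8² = 36 + 64 = 100
100 → 1² + 0² + 0² = 1 + 0 + 0 = 1  — reached 1.

happy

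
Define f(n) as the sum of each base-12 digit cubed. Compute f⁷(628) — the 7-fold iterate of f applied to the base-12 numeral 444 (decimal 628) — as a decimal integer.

628 = (4,4,4)_12 → 4³ + 4³ + 4³ = 192
192 = (1,4,0)_12 → 1³ + 4³ + 0³ = 65
65 = (5,5)_12 → 5³ + 5³ = 250
250 = (1,8,10)_12 → 1³ + 8³ + 10³ = 1513
1513 = (10,6,1)_12 → 10³ + 6³ + 1³ = 1217
1217 = (8,5,5)_12 → 8³ + 5³ + 5³ = 762
762 = (5,3,6)_12 → 5³ + 3³ + 6³ = 368

368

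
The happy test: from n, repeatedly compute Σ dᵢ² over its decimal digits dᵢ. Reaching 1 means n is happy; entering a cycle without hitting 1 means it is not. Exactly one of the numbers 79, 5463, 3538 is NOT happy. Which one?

79: 79 → 130 → 10 → 1  — reaches 1 (happy)
5463: 5463 → 86 → 100 → 1  — reaches 1 (happy)
3538: 3538 → 107 → 50 → 25 → 29 → 85 → 89 → 145 → 42 → 20 → 4 → 16 → 37 → 58 → 89  — repeats 89 (not happy)

3538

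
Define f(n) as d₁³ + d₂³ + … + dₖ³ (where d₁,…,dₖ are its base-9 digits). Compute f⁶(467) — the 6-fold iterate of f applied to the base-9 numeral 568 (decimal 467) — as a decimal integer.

467 = (5,6,8)_9 → 853
853 = (1,1,4,7)_9 → 409
409 = (5,0,4)_9 → 189
189 = (2,3,0)_9 → 35
35 = (3,8)_9 → 539
539 = (6,5,8)_9 → 853

853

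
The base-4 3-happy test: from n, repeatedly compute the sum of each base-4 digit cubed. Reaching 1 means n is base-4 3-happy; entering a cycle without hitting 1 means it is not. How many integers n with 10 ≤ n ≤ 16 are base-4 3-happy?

10: 10 → 16 → 1  (reaches 1)
11: 11 → 35 → 35  (repeats 35)
12: 12 → 27 → 36 → 9 → 9  (repeats 9)
13: 13 → 28 → 28  (repeats 28)
14: 14 → 35 → 35  (repeats 35)
15: 15 → 54 → 36 → 9 → 9  (repeats 9)
16: 16 → 1  (reaches 1)
base-4 3-happy: 10, 16

2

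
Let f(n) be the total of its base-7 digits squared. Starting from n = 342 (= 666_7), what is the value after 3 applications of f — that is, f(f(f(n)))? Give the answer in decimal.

4

342 = (6,6,6)_7 → 6² + 6² + 6² = 108
108 = (2,1,3)_7 → 2² + 1² + 3² = 14
14 = (2,0)_7 → 2² + 0² = 4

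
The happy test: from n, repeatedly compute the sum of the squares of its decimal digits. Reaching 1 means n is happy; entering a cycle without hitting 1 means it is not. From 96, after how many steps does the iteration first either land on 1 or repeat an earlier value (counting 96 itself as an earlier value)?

13

96 → 9² + 6² = 117
117 → 1² + 1² + 7² = 51
51 → 5² + 1² = 26
26 → 2² + 6² = 40
40 → 4² + 0² = 16
16 → 1² + 6² = 37
37 → 3² + 7² = 58
58 → 5² + 8² = 89
89 → 8² + 9² = 145
145 → 1² + 4² + 5² = 42
42 → 4² + 2² = 20
20 → 2² + 0² = 4
4 → 4² = 16  — 16 repeats.
That took 13 steps.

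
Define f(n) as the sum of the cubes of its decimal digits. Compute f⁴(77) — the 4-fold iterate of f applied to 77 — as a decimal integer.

77 → 7³ + 7³ = 686
686 → 6³ + 8³ + 6³ = 944
944 → 9³ + 4³ + 4³ = 857
857 → 8³ + 5³ + 7³ = 980

980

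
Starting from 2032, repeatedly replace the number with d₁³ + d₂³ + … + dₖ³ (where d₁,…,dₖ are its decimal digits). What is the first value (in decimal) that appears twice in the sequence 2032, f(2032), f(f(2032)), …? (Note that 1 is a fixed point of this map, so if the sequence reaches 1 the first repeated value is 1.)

370

2032 → 43
43 → 91
91 → 730
730 → 370
370 → 370  — 370 already appeared earlier.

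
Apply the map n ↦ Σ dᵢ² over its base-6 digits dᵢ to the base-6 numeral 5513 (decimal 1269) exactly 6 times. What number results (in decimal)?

1269 = (5,5,1,3)_6 → 5² + 5² + 1² + 3² = 25 + 25 + 1 + 9 = 60
60 = (1,4,0)_6 → 1² + 4² + 0² = 1 + 16 + 0 = 17
17 = (2,5)_6 → 2² + 5² = 4 + 25 = 29
29 = (4,5)_6 → 4² + 5² = 16 + 25 = 41
41 = (1,0,5)_6 → 1² + 0² + 5² = 1 + 0 + 25 = 26
26 = (4,2)_6 → 4² + 2² = 16 + 4 = 20

20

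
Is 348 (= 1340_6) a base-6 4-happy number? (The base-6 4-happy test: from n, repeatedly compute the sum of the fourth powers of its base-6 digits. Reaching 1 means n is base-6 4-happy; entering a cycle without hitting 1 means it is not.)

348 = (1,3,4,0)_6 → 1⁴ + 3⁴ + 4⁴ + 0⁴ = 1 + 81 + 256 + 0 = 338
338 = (1,3,2,2)_6 → 1⁴ + 3⁴ + 2⁴ + 2⁴ = 1 + 81 + 16 + 16 = 114
114 = (3,1,0)_6 → 3⁴ + 1⁴ + 0⁴ = 81 + 1 + 0 = 82
82 = (2,1,4)_6 → 2⁴ + 1⁴ + 4⁴ = 16 + 1 + 256 = 273
273 = (1,1,3,3)_6 → 1⁴ + 1⁴ + 3⁴ + 3⁴ = 1 + 1 + 81 + 81 = 164
164 = (4,3,2)_6 → 4⁴ + 3⁴ + 2⁴ = 256 + 81 + 16 = 353
353 = (1,3,4,5)_6 → 1⁴ + 3⁴ + 4⁴ + 5⁴ = 1 + 81 + 256 + 625 = 963
963 = (4,2,4,3)_6 → 4⁴ + 2⁴ + 4⁴ + 3⁴ = 256 + 16 + 256 + 81 = 609
609 = (2,4,5,3)_6 → 2⁴ + 4⁴ + 5⁴ + 3⁴ = 16 + 256 + 625 + 81 = 978
978 = (4,3,1,0)_6 → 4⁴ + 3⁴ + 1⁴ + 0⁴ = 256 + 81 + 1 + 0 = 338  — 338 already seen; the sequence cycles without reaching 1.

not base-6 4-happy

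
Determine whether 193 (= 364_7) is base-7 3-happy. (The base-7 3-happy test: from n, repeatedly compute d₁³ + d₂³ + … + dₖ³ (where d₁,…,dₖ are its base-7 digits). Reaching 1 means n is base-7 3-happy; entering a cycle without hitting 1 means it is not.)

base-7 3-happy

193 = (3,6,4)_7 → 3³ + 6³ + 4³ = 307
307 = (6,1,6)_7 → 6³ + 1³ + 6³ = 433
433 = (1,1,5,6)_7 → 1³ + 1³ + 5³ + 6³ = 343
343 = (1,0,0,0)_7 → 1³ + 0³ + 0³ + 0³ = 1  — reached 1.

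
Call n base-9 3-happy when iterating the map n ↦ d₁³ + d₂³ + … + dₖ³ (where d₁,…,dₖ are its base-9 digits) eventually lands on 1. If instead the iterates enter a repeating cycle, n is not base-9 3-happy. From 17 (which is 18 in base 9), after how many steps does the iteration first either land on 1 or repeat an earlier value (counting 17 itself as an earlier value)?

17 = (1,8)_9 → 1³ + 8³ = 1 + 512 = 513
513 = (6,3,0)_9 → 6³ + 3³ + 0³ = 216 + 27 + 0 = 243
243 = (3,0,0)_9 → 3³ + 0³ + 0³ = 27 + 0 + 0 = 27
27 = (3,0)_9 → 3³ + 0³ = 27 + 0 = 27  — 27 repeats.
That took 4 steps.

4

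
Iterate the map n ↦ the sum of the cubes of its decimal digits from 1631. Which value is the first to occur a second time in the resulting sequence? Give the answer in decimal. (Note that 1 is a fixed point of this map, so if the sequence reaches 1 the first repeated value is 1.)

1631 → 1³ + 6³ + 3³ + 1³ = 245
245 → 2³ + 4³ + 5³ = 197
197 → 1³ + 9³ + 7³ = 1073
1073 → 1³ + 0³ + 7³ + 3³ = 371
371 → 3³ + 7³ + 1³ = 371  — 371 already appeared earlier.

371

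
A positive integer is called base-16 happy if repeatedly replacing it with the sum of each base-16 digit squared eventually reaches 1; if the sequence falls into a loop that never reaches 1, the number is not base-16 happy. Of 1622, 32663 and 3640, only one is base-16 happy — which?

32663

1622: 1622 → 97 → 37 → 29 → 170 → 200 → 208 → 169 → 181 → 146 → 85 → 50 → 13 → 169  — repeats 169 (not base-16 happy)
32663: 32663 → 404 → 98 → 40 → 68 → 32 → 4 → 16 → 1  — reaches 1 (base-16 happy)
3640: 3640 → 269 → 170 → 200 → 208 → 169 → 181 → 146 → 85 → 50 → 13 → 169  — repeats 169 (not base-16 happy)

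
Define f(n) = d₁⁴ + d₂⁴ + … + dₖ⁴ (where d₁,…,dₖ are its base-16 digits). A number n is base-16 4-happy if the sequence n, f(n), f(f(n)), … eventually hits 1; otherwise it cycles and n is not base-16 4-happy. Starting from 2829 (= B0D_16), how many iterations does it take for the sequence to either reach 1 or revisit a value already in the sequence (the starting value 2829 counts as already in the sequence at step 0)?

2829 = (11,0,13)_16 → 43202
43202 = (10,8,12,2)_16 → 34848
34848 = (8,8,2,0)_16 → 8208
8208 = (2,0,1,0)_16 → 17
17 = (1,1)_16 → 2
2 = (2)_16 → 16
16 = (1,0)_16 → 1  — reached 1.
That took 7 steps.

7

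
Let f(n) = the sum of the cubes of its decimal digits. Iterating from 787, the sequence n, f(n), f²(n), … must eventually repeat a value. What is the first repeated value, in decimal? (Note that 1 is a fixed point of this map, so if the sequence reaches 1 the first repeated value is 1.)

1

787 → 7³ + 8³ + 7³ = 343 + 512 + 343 = 1198
1198 → 1³ + 1³ + 9³ + 8³ = 1 + 1 + 729 + 512 = 1243
1243 → 1³ + 2³ + 4³ + 3³ = 1 + 8 + 64 + 27 = 100
100 → 1³ + 0³ + 0³ = 1 + 0 + 0 = 1  — reached the fixed point 1.
1 → 1, so 1 is the first repeated value.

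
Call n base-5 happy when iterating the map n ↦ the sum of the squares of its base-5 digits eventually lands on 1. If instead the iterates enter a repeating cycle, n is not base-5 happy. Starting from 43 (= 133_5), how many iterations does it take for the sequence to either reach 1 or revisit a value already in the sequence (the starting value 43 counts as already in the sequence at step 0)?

3

43 = (1,3,3)_5 → 1² + 3² + 3² = 1 + 9 + 9 = 19
19 = (3,4)_5 → 3² + 4² = 9 + 16 = 25
25 = (1,0,0)_5 → 1² + 0² + 0² = 1 + 0 + 0 = 1  — reached 1.
That took 3 steps.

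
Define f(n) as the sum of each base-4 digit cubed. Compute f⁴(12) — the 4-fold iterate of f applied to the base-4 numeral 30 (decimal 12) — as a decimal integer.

12 = (3,0)_4 → 3³ + 0³ = 27
27 = (1,2,3)_4 → 1³ + 2³ + 3³ = 36
36 = (2,1,0)_4 → 2³ + 1³ + 0³ = 9
9 = (2,1)_4 → 2³ + 1³ = 9

9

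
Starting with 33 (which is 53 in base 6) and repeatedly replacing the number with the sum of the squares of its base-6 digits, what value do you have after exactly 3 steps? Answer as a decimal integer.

33 = (5,3)_6 → 5² + 3² = 25 + 9 = 34
34 = (5,4)_6 → 5² + 4² = 25 + 16 = 41
41 = (1,0,5)_6 → 1² + 0² + 5² = 1 + 0 + 25 = 26

26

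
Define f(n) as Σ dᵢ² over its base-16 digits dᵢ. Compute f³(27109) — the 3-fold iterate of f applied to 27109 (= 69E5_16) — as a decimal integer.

27109 = (6,9,14,5)_16 → 6² + 9² + 14² + 5² = 338
338 = (1,5,2)_16 → 1² + 5² + 2² = 30
30 = (1,14)_16 → 1² + 14² = 197

197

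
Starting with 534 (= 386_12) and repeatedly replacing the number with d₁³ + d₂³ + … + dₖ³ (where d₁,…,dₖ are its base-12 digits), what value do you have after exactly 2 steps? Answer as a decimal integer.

1464

534 = (3,8,6)_12 → 3³ + 8³ + 6³ = 27 + 512 + 216 = 755
755 = (5,2,11)_12 → 5³ + 2³ + 11³ = 125 + 8 + 1331 = 1464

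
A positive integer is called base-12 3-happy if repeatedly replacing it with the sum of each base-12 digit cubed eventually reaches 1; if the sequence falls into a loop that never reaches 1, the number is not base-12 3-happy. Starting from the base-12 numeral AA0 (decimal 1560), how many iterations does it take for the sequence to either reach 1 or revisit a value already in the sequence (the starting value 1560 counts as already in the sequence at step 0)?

11

1560 = (10,10,0)_12 → 10³ + 10³ + 0³ = 2000
2000 = (1,1,10,8)_12 → 1³ + 1³ + 10³ + 8³ = 1514
1514 = (10,6,2)_12 → 10³ + 6³ + 2³ = 1224
1224 = (8,6,0)_12 → 8³ + 6³ + 0³ = 728
728 = (5,0,8)_12 → 5³ + 0³ + 8³ = 637
637 = (4,5,1)_12 → 4³ + 5³ + 1³ = 190
190 = (1,3,10)_12 → 1³ + 3³ + 10³ = 1028
1028 = (7,1,8)_12 → 7³ + 1³ + 8³ = 856
856 = (5,11,4)_12 → 5³ + 11³ + 4³ = 1520
1520 = (10,6,8)_12 → 10³ + 6³ + 8³ = 1728
1728 = (1,0,0,0)_12 → 1³ + 0³ + 0³ + 0³ = 1  — reached 1.
That took 11 steps.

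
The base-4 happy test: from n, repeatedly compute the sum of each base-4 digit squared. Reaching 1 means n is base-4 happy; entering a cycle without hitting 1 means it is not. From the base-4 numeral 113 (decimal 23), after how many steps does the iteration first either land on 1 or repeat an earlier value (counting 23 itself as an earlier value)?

6

23 = (1,1,3)_4 → 1² + 1² + 3² = 1 + 1 + 9 = 11
11 = (2,3)_4 → 2² + 3² = 4 + 9 = 13
13 = (3,1)_4 → 3² + 1² = 9 + 1 = 10
10 = (2,2)_4 → 2² + 2² = 4 + 4 = 8
8 = (2,0)_4 → 2² + 0² = 4 + 0 = 4
4 = (1,0)_4 → 1² + 0² = 1 + 0 = 1  — reached 1.
That took 6 steps.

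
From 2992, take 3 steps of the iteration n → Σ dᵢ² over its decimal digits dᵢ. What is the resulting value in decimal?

2992 → 2² + 9² + 9² + 2² = 170
170 → 1² + 7² + 0² = 50
50 → 5² + 0² = 25

25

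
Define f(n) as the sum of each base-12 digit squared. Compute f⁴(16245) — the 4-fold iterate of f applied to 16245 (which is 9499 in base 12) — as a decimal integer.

16245 = (9,4,9,9)_12 → 9² + 4² + 9² + 9² = 81 + 16 + 81 + 81 = 259
259 = (1,9,7)_12 → 1² + 9² + 7² = 1 + 81 + 49 = 131
131 = (10,11)_12 → 10² + 11² = 100 + 121 = 221
221 = (1,6,5)_12 → 1² + 6² + 5² = 1 + 36 + 25 = 62

62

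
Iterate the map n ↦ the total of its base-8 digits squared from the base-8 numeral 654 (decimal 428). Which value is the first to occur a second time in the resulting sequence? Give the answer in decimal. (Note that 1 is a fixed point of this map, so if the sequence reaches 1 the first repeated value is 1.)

428 = (6,5,4)_8 → 77
77 = (1,1,5)_8 → 27
27 = (3,3)_8 → 18
18 = (2,2)_8 → 8
8 = (1,0)_8 → 1  — reached the fixed point 1.
1 → 1, so 1 is the first repeated value.

1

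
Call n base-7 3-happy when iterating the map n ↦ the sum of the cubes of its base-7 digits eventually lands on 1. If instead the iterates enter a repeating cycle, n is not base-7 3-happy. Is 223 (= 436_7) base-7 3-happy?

base-7 3-happy

223 = (4,3,6)_7 → 4³ + 3³ + 6³ = 307
307 = (6,1,6)_7 → 6³ + 1³ + 6³ = 433
433 = (1,1,5,6)_7 → 1³ + 1³ + 5³ + 6³ = 343
343 = (1,0,0,0)_7 → 1³ + 0³ + 0³ + 0³ = 1  — reached 1.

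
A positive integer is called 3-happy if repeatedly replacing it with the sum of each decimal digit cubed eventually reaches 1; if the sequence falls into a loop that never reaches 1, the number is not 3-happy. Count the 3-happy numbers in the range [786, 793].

786: 786 → 1071 → 345 → 216 → 225 → 141 → 66 → 432 → 99 → 1458 → 702 → 351 → 153 → 153  — not 3-happy
787: 787 → 1198 → 1243 → 100 → 1  — 3-happy
788: 788 → 1367 → 587 → 980 → 1241 → 74 → 407 → 407  — not 3-happy
789: 789 → 1584 → 702 → 351 → 153 → 153  — not 3-happy
790: 790 → 1072 → 352 → 160 → 217 → 352  — not 3-happy
791: 791 → 1073 → 371 → 371  — not 3-happy
792: 792 → 1080 → 513 → 153 → 153  — not 3-happy
793: 793 → 1099 → 1459 → 919 → 1459  — not 3-happy
3-happy: 787

1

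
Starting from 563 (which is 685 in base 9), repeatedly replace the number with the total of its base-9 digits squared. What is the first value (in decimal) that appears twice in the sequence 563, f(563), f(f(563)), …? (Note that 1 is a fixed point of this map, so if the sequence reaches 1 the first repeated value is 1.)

563 = (6,8,5)_9 → 6² + 8² + 5² = 36 + 64 + 25 = 125
125 = (1,4,8)_9 → 1² + 4² + 8² = 1 + 16 + 64 = 81
81 = (1,0,0)_9 → 1² + 0² + 0² = 1 + 0 + 0 = 1  — reached the fixed point 1.
1 → 1, so 1 is the first repeated value.

1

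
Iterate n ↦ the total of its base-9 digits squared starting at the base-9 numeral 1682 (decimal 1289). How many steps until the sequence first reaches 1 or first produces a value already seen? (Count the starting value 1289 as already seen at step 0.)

1289 = (1,6,8,2)_9 → 1² + 6² + 8² + 2² = 1 + 36 + 64 + 4 = 105
105 = (1,2,6)_9 → 1² + 2² + 6² = 1 + 4 + 36 = 41
41 = (4,5)_9 → 4² + 5² = 16 + 25 = 41  — 41 repeats.
That took 3 steps.

3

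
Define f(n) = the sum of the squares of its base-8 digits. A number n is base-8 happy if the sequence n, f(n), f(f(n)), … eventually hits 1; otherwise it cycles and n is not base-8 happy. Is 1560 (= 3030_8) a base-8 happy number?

1560 = (3,0,3,0)_8 → 3² + 0² + 3² + 0² = 18
18 = (2,2)_8 → 2² + 2² = 8
8 = (1,0)_8 → 1² + 0² = 1  — reached 1.

base-8 happy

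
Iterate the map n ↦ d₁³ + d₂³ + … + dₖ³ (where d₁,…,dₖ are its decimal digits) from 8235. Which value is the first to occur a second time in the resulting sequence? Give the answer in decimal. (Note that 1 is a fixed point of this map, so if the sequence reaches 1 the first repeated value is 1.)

8235 → 8³ + 2³ + 3³ + 5³ = 672
672 → 6³ + 7³ + 2³ = 567
567 → 5³ + 6³ + 7³ = 684
684 → 6³ + 8³ + 4³ = 792
792 → 7³ + 9³ + 2³ = 1080
1080 → 1³ + 0³ + 8³ + 0³ = 513
513 → 5³ + 1³ + 3³ = 153
153 → 1³ + 5³ + 3³ = 153  — 153 already appeared earlier.

153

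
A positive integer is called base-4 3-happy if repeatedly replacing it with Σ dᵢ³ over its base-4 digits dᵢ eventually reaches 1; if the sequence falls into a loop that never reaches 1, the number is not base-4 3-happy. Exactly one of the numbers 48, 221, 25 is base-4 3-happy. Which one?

25

48: 48 → 27 → 36 → 9 → 9  — repeats 9 (not base-4 3-happy)
221: 221 → 56 → 35 → 35  — repeats 35 (not base-4 3-happy)
25: 25 → 10 → 16 → 1  — reaches 1 (base-4 3-happy)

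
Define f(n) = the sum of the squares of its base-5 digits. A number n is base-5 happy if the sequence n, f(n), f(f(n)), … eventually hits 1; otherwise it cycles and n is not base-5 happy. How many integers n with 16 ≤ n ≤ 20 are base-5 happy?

16: 16 → 10 → 4 → 16  (repeats 16)
17: 17 → 13 → 13  (repeats 13)
18: 18 → 18  (repeats 18)
19: 19 → 25 → 1  (reaches 1)
20: 20 → 16 → 10 → 4 → 16  (repeats 16)
base-5 happy: 19

1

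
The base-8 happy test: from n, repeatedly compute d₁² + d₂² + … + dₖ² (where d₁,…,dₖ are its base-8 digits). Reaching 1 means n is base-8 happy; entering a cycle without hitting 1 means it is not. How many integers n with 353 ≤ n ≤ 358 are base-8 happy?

1

353: 353 → 42 → 29 → 34 → 20 → 20  (repeats 20)
354: 354 → 45 → 50 → 40 → 25 → 10 → 5 → 25  (repeats 25)
355: 355 → 50 → 40 → 25 → 10 → 5 → 25  (repeats 25)
356: 356 → 57 → 50 → 40 → 25 → 10 → 5 → 25  (repeats 25)
357: 357 → 66 → 5 → 25 → 10 → 5  (repeats 5)
358: 358 → 77 → 27 → 18 → 8 → 1  (reaches 1)
base-8 happy: 358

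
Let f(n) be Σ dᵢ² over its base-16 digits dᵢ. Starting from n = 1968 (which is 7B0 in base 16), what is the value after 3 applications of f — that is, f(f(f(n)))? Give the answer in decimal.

1968 = (7,11,0)_16 → 7² + 11² + 0² = 170
170 = (10,10)_16 → 10² + 10² = 200
200 = (12,8)_16 → 12² + 8² = 208

208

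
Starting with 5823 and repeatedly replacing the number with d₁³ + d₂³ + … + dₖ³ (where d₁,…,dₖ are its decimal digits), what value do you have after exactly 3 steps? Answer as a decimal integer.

5823 → 5³ + 8³ + 2³ + 3³ = 125 + 512 + 8 + 27 = 672
672 → 6³ + 7³ + 2³ = 216 + 343 + 8 = 567
567 → 5³ + 6³ + 7³ = 125 + 216 + 343 = 684

684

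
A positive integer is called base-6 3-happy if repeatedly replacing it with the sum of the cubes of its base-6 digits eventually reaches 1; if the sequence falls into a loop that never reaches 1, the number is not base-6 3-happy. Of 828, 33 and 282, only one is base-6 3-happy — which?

828: 828 → 152 → 73 → 9 → 28 → 128 → 62 → 73  — repeats 73 (not base-6 3-happy)
33: 33 → 152 → 73 → 9 → 28 → 128 → 62 → 73  — repeats 73 (not base-6 3-happy)
282: 282 → 127 → 55 → 29 → 189 → 153 → 92 → 43 → 3 → 27 → 91 → 36 → 1  — reaches 1 (base-6 3-happy)

282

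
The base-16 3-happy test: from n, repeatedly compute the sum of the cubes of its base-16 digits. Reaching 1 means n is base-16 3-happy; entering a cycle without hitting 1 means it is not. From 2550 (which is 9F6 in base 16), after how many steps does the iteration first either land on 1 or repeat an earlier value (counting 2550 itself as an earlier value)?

2550 = (9,15,6)_16 → 9³ + 15³ + 6³ = 729 + 3375 + 216 = 4320
4320 = (1,0,14,0)_16 → 1³ + 0³ + 14³ + 0³ = 1 + 0 + 2744 + 0 = 2745
2745 = (10,11,9)_16 → 10³ + 11³ + 9³ = 1000 + 1331 + 729 = 3060
3060 = (11,15,4)_16 → 11³ + 15³ + 4³ = 1331 + 3375 + 64 = 4770
4770 = (1,2,10,2)_16 → 1³ + 2³ + 10³ + 2³ = 1 + 8 + 1000 + 8 = 1017
1017 = (3,15,9)_16 → 3³ + 15³ + 9³ = 27 + 3375 + 729 = 4131
4131 = (1,0,2,3)_16 → 1³ + 0³ + 2³ + 3³ = 1 + 0 + 8 + 27 = 36
36 = (2,4)_16 → 2³ + 4³ = 8 + 64 = 72
72 = (4,8)_16 → 4³ + 8³ = 64 + 512 = 576
576 = (2,4,0)_16 → 2³ + 4³ + 0³ = 8 + 64 + 0 = 72  — 72 repeats.
That took 10 steps.

10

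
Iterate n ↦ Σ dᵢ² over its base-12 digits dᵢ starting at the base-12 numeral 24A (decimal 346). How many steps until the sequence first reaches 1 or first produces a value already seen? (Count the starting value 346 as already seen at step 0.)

4

346 = (2,4,10)_12 → 2² + 4² + 10² = 120
120 = (10,0)_12 → 10² + 0² = 100
100 = (8,4)_12 → 8² + 4² = 80
80 = (6,8)_12 → 6² + 8² = 100  — 100 repeats.
That took 4 steps.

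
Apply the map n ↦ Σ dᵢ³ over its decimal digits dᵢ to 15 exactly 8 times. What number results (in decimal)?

15 → 1³ + 5³ = 126
126 → 1³ + 2³ + 6³ = 225
225 → 2³ + 2³ + 5³ = 141
141 → 1³ + 4³ + 1³ = 66
66 → 6³ + 6³ = 432
432 → 4³ + 3³ + 2³ = 99
99 → 9³ + 9³ = 1458
1458 → 1³ + 4³ + 5³ + 8³ = 702

702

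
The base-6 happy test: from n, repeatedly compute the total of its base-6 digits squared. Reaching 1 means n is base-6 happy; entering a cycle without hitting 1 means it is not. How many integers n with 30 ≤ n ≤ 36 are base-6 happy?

30: 30 → 25 → 17 → 29 → 41 → 26 → 20 → 13 → 5 → 25  (repeats 25)
31: 31 → 26 → 20 → 13 → 5 → 25 → 17 → 29 → 41 → 26  (repeats 26)
32: 32 → 29 → 41 → 26 → 20 → 13 → 5 → 25 → 17 → 29  (repeats 29)
33: 33 → 34 → 41 → 26 → 20 → 13 → 5 → 25 → 17 → 29 → 41  (repeats 41)
34: 34 → 41 → 26 → 20 → 13 → 5 → 25 → 17 → 29 → 41  (repeats 41)
35: 35 → 50 → 9 → 10 → 17 → 29 → 41 → 26 → 20 → 13 → 5 → 25 → 17  (repeats 17)
36: 36 → 1  (reaches 1)
base-6 happy: 36

1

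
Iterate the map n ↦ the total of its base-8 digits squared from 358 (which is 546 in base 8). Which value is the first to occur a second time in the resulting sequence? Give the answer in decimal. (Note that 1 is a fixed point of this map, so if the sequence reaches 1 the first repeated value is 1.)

1

358 = (5,4,6)_8 → 5² + 4² + 6² = 25 + 16 + 36 = 77
77 = (1,1,5)_8 → 1² + 1² + 5² = 1 + 1 + 25 = 27
27 = (3,3)_8 → 3² + 3² = 9 + 9 = 18
18 = (2,2)_8 → 2² + 2² = 4 + 4 = 8
8 = (1,0)_8 → 1² + 0² = 1 + 0 = 1  — reached the fixed point 1.
1 → 1, so 1 is the first repeated value.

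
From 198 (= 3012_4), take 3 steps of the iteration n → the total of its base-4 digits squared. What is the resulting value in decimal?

10

198 = (3,0,1,2)_4 → 3² + 0² + 1² + 2² = 14
14 = (3,2)_4 → 3² + 2² = 13
13 = (3,1)_4 → 3² + 1² = 10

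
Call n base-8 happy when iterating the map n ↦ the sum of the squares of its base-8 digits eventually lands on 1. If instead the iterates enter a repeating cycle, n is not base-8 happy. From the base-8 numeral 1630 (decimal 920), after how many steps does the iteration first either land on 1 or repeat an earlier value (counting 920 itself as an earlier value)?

920 = (1,6,3,0)_8 → 1² + 6² + 3² + 0² = 1 + 36 + 9 + 0 = 46
46 = (5,6)_8 → 5² + 6² = 25 + 36 = 61
61 = (7,5)_8 → 7² + 5² = 49 + 25 = 74
74 = (1,1,2)_8 → 1² + 1² + 2² = 1 + 1 + 4 = 6
6 = (6)_8 → 6² = 36
36 = (4,4)_8 → 4² + 4² = 16 + 16 = 32
32 = (4,0)_8 → 4² + 0² = 16 + 0 = 16
16 = (2,0)_8 → 2² + 0² = 4 + 0 = 4
4 = (4)_8 → 4² = 16  — 16 repeats.
That took 9 steps.

9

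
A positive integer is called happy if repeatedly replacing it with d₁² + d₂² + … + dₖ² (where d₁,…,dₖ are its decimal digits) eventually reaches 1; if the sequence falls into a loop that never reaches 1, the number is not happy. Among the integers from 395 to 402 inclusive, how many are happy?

1

395: 395 → 115 → 27 → 53 → 34 → 25 → 29 → 85 → 89 → 145 → 42 → 20 → 4 → 16 → 37 → 58 → 89  (repeats 89)
396: 396 → 126 → 41 → 17 → 50 → 25 → 29 → 85 → 89 → 145 → 42 → 20 → 4 → 16 → 37 → 58 → 89  (repeats 89)
397: 397 → 139 → 91 → 82 → 68 → 100 → 1  (reaches 1)
398: 398 → 154 → 42 → 20 → 4 → 16 → 37 → 58 → 89 → 145 → 42  (repeats 42)
399: 399 → 171 → 51 → 26 → 40 → 16 → 37 → 58 → 89 → 145 → 42 → 20 → 4 → 16  (repeats 16)
400: 400 → 16 → 37 → 58 → 89 → 145 → 42 → 20 → 4 → 16  (repeats 16)
401: 401 → 17 → 50 → 25 → 29 → 85 → 89 → 145 → 42 → 20 → 4 → 16 → 37 → 58 → 89  (repeats 89)
402: 402 → 20 → 4 → 16 → 37 → 58 → 89 → 145 → 42 → 20  (repeats 20)
happy: 397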